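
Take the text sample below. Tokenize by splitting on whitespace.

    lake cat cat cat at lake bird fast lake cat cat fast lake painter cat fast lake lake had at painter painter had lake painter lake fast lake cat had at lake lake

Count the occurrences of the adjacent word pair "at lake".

Scanning the 32 overlapping bigram windows for "at lake":
  position 5–6: at lake
  position 31–32: at lake

2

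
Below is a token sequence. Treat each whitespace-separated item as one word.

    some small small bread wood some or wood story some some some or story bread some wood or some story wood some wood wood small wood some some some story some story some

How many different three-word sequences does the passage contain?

33 tokens → 31 trigram windows in total.
Repeated trigrams (each contributes count−1 duplicates):
  some some some: 2
  some story some: 2
2 duplicate windows → 31 − 2 = 29 distinct.

29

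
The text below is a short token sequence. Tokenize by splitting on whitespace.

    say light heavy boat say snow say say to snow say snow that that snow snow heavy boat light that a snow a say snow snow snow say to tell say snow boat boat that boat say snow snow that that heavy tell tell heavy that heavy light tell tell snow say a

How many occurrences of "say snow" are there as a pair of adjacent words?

Scanning the 52 overlapping bigram windows for "say snow":
  position 5–6: say snow
  position 11–12: say snow
  position 24–25: say snow
  position 31–32: say snow
  position 37–38: say snow

5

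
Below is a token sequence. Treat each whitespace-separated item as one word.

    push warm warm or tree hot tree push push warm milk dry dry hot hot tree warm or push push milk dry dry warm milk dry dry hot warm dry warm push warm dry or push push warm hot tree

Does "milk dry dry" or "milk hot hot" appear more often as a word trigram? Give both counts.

"milk dry dry": 3 occurrences
"milk hot hot": 0 occurrences

"milk dry dry" (3 vs 0)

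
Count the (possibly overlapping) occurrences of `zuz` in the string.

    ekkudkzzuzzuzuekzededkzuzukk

3

Sliding a length-3 window over the 28 characters (26 positions):
  position 8–10: zuz
  position 11–13: zuz
  position 23–25: zuz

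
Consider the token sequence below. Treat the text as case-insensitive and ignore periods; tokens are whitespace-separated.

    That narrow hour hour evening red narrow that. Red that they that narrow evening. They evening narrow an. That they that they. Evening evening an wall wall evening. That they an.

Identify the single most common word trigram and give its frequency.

"that they that", 2 times

Trigram frequencies (highest first):
  that they that: 2
  that narrow hour: 1
  narrow hour hour: 1
  hour hour evening: 1
  hour evening red: 1
  evening red narrow: 1
  … (22 more, each ≤ 1)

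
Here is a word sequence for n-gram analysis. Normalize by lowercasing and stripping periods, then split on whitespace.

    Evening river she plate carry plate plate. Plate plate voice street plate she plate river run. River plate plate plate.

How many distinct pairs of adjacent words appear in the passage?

20 tokens → 19 bigram windows in total.
Repeated bigrams (each contributes count−1 duplicates):
  plate plate: 5
  she plate: 2
5 duplicate windows → 19 − 5 = 14 distinct.

14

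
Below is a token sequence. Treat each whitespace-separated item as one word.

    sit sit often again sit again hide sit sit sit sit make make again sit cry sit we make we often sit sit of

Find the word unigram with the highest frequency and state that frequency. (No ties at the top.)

"sit", 11 times

Unigram frequencies (highest first):
  sit: 11
  again: 3
  make: 3
  often: 2
  we: 2
  hide: 1
  … (2 more, each ≤ 1)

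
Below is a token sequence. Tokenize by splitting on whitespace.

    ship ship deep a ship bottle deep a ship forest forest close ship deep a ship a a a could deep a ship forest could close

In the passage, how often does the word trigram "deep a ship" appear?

4

Scanning the 24 overlapping trigram windows for "deep a ship":
  position 3–5: deep a ship
  position 7–9: deep a ship
  position 14–16: deep a ship
  position 21–23: deep a ship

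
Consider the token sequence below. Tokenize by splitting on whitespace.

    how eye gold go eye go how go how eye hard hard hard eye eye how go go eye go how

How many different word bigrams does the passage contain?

13

21 tokens → 20 bigram windows in total.
Repeated bigrams (each contributes count−1 duplicates):
  go how: 3
  eye go: 2
  go eye: 2
  hard hard: 2
  how eye: 2
  how go: 2
7 duplicate windows → 20 − 7 = 13 distinct.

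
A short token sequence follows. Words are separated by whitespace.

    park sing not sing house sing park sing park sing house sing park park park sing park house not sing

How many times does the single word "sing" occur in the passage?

Scanning the 20 tokens for "sing":
  position 2: sing
  position 4: sing
  position 6: sing
  position 8: sing
  position 10: sing
  position 12: sing
  position 16: sing
  position 20: sing

8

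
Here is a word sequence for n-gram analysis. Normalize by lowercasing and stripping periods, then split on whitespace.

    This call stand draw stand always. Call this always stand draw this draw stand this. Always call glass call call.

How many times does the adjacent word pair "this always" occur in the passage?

2

Scanning the 19 overlapping bigram windows for "this always":
  position 8–9: this always
  position 15–16: this always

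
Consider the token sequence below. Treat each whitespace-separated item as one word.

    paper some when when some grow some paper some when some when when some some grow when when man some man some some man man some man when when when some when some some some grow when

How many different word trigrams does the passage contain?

37 tokens → 35 trigram windows in total.
Repeated trigrams (each contributes count−1 duplicates):
  when when some: 3
  man some man: 2
  paper some when: 2
  some grow when: 2
  some some grow: 2
  some when some: 2
  some when when: 2
  when some some: 2
  … (1 more repeated)
10 duplicate windows → 35 − 10 = 25 distinct.

25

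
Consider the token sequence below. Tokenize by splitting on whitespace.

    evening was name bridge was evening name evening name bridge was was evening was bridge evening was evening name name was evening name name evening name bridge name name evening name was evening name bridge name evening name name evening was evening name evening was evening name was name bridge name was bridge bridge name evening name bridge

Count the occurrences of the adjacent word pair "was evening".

Scanning the 57 overlapping bigram windows for "was evening":
  position 5–6: was evening
  position 12–13: was evening
  position 17–18: was evening
  position 21–22: was evening
  position 32–33: was evening
  position 41–42: was evening
  position 45–46: was evening

7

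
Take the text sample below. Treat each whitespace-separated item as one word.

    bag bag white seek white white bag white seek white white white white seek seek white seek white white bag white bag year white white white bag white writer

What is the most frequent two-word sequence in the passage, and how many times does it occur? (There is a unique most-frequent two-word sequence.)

"white white", 7 times

Bigram frequencies (highest first):
  white white: 7
  bag white: 4
  white seek: 4
  seek white: 4
  white bag: 4
  bag bag: 1
  … (4 more, each ≤ 1)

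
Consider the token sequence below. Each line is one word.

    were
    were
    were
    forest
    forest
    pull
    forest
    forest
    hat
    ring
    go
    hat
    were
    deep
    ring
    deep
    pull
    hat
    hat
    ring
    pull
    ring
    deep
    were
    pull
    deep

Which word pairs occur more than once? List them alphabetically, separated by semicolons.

forest forest; hat ring; ring deep; were were

Bigram counts meeting the condition (more than once):
  forest forest: 2
  hat ring: 2
  ring deep: 2
  were were: 2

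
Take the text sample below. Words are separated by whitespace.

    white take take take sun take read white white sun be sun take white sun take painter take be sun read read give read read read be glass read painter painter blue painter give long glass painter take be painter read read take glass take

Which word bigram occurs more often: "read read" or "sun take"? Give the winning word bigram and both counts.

"read read" (4 vs 3)

"read read": 4 occurrences
"sun take": 3 occurrences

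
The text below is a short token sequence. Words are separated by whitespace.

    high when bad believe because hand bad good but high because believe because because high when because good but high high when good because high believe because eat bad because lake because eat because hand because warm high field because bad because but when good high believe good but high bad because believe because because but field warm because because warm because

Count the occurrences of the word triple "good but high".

Scanning the 60 overlapping trigram windows for "good but high":
  position 8–10: good but high
  position 18–20: good but high
  position 48–50: good but high

3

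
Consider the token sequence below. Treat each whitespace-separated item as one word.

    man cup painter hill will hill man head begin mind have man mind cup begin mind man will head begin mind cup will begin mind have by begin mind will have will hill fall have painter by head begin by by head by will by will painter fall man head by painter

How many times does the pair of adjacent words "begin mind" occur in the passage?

5

Scanning the 51 overlapping bigram windows for "begin mind":
  position 9–10: begin mind
  position 15–16: begin mind
  position 20–21: begin mind
  position 24–25: begin mind
  position 28–29: begin mind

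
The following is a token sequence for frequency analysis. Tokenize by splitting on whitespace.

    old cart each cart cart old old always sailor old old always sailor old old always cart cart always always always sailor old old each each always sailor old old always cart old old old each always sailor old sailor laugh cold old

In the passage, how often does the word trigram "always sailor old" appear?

Scanning the 41 overlapping trigram windows for "always sailor old":
  position 8–10: always sailor old
  position 12–14: always sailor old
  position 21–23: always sailor old
  position 27–29: always sailor old
  position 37–39: always sailor old

5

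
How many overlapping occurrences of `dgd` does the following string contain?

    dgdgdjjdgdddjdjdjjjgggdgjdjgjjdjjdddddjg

Sliding a length-3 window over the 40 characters (38 positions):
  position 1–3: dgd
  position 3–5: dgd
  position 8–10: dgd

3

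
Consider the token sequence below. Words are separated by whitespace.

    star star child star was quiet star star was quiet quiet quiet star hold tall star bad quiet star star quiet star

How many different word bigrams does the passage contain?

22 tokens → 21 bigram windows in total.
Repeated bigrams (each contributes count−1 duplicates):
  quiet star: 4
  star star: 3
  quiet quiet: 2
  star was: 2
  was quiet: 2
8 duplicate windows → 21 − 8 = 13 distinct.

13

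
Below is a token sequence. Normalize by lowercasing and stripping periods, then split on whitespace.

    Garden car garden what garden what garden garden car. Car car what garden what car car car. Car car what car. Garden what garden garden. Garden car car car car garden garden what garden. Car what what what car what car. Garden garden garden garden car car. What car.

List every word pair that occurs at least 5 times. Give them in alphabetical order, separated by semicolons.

car car; car what; garden car; garden garden; garden what; what car; what garden

Bigram counts meeting the condition (at least 5 times):
  car car: 10
  car what: 5
  garden car: 5
  garden garden: 7
  garden what: 5
  what car: 5
  what garden: 5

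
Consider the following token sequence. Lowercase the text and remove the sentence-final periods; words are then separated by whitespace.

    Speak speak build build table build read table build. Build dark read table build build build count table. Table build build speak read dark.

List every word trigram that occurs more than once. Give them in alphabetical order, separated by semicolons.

Trigram counts meeting the condition (more than once):
  read table build: 2
  table build build: 3

read table build; table build build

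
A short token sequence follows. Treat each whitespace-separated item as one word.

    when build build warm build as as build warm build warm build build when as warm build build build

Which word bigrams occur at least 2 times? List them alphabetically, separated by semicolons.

build build; build warm; warm build

Bigram counts meeting the condition (at least 2 times):
  build build: 4
  build warm: 3
  warm build: 4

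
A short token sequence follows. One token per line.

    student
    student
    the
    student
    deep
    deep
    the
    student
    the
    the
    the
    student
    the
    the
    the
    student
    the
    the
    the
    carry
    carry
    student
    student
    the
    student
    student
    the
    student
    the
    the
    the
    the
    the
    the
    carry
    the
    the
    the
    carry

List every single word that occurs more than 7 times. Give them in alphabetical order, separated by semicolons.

student; the

Unigram counts meeting the condition (more than 7 times):
  student: 11
  the: 22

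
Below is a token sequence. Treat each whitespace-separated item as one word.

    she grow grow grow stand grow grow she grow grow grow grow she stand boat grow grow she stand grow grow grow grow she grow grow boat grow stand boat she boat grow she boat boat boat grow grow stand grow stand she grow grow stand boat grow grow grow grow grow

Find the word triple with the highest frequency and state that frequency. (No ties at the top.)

"grow grow grow", 8 times

Trigram frequencies (highest first):
  grow grow grow: 8
  she grow grow: 4
  grow grow she: 4
  grow grow stand: 3
  boat grow grow: 3
  grow stand grow: 2
  … (21 more, each ≤ 2)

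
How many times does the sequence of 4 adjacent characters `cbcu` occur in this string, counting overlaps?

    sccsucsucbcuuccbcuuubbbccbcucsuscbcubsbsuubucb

4

Sliding a length-4 window over the 46 characters (43 positions):
  position 9–12: cbcu
  position 15–18: cbcu
  position 25–28: cbcu
  position 33–36: cbcu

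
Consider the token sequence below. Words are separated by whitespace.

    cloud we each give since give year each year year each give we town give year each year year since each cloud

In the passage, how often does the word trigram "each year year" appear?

2

Scanning the 20 overlapping trigram windows for "each year year":
  position 8–10: each year year
  position 17–19: each year year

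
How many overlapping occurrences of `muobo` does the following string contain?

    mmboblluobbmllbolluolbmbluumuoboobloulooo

1

Sliding a length-5 window over the 41 characters (37 positions):
  position 28–32: muobo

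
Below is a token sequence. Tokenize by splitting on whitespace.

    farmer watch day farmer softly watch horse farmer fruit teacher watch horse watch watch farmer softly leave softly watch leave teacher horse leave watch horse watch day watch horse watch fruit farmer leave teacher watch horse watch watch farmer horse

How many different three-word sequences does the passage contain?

32

40 tokens → 38 trigram windows in total.
Repeated trigrams (each contributes count−1 duplicates):
  watch horse watch: 4
  horse watch watch: 2
  teacher watch horse: 2
  watch watch farmer: 2
6 duplicate windows → 38 − 6 = 32 distinct.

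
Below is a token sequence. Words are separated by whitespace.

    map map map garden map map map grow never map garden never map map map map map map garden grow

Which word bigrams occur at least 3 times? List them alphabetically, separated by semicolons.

map garden; map map

Bigram counts meeting the condition (at least 3 times):
  map garden: 3
  map map: 9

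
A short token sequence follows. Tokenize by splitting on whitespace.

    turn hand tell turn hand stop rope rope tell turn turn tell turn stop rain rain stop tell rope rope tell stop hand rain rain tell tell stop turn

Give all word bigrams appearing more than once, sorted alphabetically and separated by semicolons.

Bigram counts meeting the condition (more than once):
  rain rain: 2
  rope rope: 2
  rope tell: 2
  tell stop: 2
  tell turn: 3
  turn hand: 2

rain rain; rope rope; rope tell; tell stop; tell turn; turn hand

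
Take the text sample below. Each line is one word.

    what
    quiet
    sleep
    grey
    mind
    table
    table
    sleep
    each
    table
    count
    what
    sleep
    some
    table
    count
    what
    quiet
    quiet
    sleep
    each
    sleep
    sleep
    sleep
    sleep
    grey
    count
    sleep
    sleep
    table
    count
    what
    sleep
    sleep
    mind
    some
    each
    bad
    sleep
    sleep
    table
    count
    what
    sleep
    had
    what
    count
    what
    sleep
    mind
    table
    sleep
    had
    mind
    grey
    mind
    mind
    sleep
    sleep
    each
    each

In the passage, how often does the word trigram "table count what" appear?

4

Scanning the 59 overlapping trigram windows for "table count what":
  position 10–12: table count what
  position 15–17: table count what
  position 30–32: table count what
  position 41–43: table count what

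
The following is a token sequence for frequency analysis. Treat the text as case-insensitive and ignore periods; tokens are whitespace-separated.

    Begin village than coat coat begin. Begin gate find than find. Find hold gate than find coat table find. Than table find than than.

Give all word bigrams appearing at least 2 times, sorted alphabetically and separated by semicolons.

find than; table find; than find

Bigram counts meeting the condition (at least 2 times):
  find than: 3
  table find: 2
  than find: 2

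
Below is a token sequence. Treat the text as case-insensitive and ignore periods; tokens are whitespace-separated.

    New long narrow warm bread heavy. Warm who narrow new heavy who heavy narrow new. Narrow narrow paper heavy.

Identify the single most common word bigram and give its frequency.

Bigram frequencies (highest first):
  narrow new: 2
  new long: 1
  long narrow: 1
  narrow warm: 1
  warm bread: 1
  bread heavy: 1
  … (11 more, each ≤ 1)

"narrow new", 2 times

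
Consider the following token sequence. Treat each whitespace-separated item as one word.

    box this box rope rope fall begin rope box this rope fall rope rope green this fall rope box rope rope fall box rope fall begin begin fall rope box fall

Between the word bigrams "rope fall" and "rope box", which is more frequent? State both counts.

"rope fall": 4 occurrences
"rope box": 3 occurrences

"rope fall" (4 vs 3)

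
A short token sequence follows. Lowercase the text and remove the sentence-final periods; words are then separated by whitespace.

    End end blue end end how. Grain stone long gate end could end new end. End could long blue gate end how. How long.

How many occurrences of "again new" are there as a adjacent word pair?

Scanning the 23 overlapping bigram windows for "again new":
  (none found)

0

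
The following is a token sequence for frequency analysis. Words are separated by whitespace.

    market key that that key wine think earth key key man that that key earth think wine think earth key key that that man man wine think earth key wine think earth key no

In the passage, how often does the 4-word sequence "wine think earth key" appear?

Scanning the 31 overlapping 4-gram windows for "wine think earth key":
  position 6–9: wine think earth key
  position 17–20: wine think earth key
  position 26–29: wine think earth key
  position 30–33: wine think earth key

4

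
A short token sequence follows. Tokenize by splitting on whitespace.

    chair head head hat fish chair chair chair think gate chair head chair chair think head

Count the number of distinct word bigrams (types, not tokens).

11

16 tokens → 15 bigram windows in total.
Repeated bigrams (each contributes count−1 duplicates):
  chair chair: 3
  chair head: 2
  chair think: 2
4 duplicate windows → 15 − 4 = 11 distinct.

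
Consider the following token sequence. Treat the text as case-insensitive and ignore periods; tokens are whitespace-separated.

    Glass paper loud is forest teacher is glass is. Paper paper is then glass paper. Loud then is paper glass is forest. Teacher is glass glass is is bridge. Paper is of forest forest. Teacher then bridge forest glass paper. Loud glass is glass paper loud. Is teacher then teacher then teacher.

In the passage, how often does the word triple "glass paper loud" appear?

4

Scanning the 50 overlapping trigram windows for "glass paper loud":
  position 1–3: glass paper loud
  position 14–16: glass paper loud
  position 39–41: glass paper loud
  position 44–46: glass paper loud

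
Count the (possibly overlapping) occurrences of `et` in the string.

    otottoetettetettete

Sliding a length-2 window over the 19 characters (18 positions):
  position 7–8: et
  position 9–10: et
  position 12–13: et
  position 14–15: et
  position 17–18: et

5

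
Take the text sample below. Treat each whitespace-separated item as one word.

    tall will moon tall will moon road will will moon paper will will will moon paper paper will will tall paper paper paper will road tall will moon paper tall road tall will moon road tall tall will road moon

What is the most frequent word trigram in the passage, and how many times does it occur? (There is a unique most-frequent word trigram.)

"tall will moon", 4 times

Trigram frequencies (highest first):
  tall will moon: 4
  will moon paper: 3
  will moon road: 2
  will will moon: 2
  paper will will: 2
  paper paper will: 2
  … (22 more, each ≤ 2)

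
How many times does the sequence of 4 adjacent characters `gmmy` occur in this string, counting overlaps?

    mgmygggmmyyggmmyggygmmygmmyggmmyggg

Sliding a length-4 window over the 35 characters (32 positions):
  position 7–10: gmmy
  position 13–16: gmmy
  position 20–23: gmmy
  position 24–27: gmmy
  position 29–32: gmmy

5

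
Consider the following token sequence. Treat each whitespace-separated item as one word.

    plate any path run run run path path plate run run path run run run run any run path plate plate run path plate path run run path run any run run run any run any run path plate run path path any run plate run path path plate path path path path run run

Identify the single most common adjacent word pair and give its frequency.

Bigram frequencies (highest first):
  run run: 10
  run path: 8
  path path: 6
  path run: 5
  path plate: 5
  any run: 5
  … (8 more, each ≤ 4)

"run run", 10 times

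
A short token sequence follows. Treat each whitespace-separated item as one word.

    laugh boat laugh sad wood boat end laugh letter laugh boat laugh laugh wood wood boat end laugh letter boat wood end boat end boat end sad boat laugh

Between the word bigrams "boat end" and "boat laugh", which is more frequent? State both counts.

"boat end": 4 occurrences
"boat laugh": 3 occurrences

"boat end" (4 vs 3)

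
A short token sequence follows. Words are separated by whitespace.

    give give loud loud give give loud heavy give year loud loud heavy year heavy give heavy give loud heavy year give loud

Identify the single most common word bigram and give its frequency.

"give loud", 4 times

Bigram frequencies (highest first):
  give loud: 4
  loud heavy: 3
  heavy give: 3
  give give: 2
  loud loud: 2
  heavy year: 2
  … (6 more, each ≤ 1)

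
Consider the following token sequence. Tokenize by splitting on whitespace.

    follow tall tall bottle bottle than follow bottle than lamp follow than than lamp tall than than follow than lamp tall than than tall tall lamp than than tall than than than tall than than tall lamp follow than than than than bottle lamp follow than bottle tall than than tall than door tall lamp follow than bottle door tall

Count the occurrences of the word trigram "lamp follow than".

4

Scanning the 58 overlapping trigram windows for "lamp follow than":
  position 10–12: lamp follow than
  position 37–39: lamp follow than
  position 44–46: lamp follow than
  position 55–57: lamp follow than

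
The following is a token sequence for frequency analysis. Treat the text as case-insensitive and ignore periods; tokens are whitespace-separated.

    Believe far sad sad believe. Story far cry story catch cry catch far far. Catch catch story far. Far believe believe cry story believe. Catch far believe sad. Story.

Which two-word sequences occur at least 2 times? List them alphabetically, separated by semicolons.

Bigram counts meeting the condition (at least 2 times):
  catch far: 2
  cry story: 2
  far believe: 2
  far far: 2
  story far: 2

catch far; cry story; far believe; far far; story far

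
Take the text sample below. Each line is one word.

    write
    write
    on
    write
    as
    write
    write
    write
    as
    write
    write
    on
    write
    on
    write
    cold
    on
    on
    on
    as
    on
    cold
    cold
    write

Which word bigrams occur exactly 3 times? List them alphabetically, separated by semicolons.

on write; write on

Bigram counts meeting the condition (exactly 3 times):
  on write: 3
  write on: 3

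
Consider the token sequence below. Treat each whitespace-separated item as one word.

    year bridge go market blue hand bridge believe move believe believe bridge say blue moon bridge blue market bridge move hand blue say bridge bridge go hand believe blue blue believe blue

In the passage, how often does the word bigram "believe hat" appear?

Scanning the 31 overlapping bigram windows for "believe hat":
  (none found)

0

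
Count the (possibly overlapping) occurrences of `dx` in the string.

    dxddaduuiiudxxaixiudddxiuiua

Sliding a length-2 window over the 28 characters (27 positions):
  position 1–2: dx
  position 12–13: dx
  position 22–23: dx

3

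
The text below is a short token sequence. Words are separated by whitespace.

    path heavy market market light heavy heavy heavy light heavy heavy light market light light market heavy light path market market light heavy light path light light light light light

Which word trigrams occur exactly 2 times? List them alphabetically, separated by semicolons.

heavy heavy light; heavy light path; light heavy heavy; market light heavy; market market light

Trigram counts meeting the condition (exactly 2 times):
  heavy heavy light: 2
  heavy light path: 2
  light heavy heavy: 2
  market light heavy: 2
  market market light: 2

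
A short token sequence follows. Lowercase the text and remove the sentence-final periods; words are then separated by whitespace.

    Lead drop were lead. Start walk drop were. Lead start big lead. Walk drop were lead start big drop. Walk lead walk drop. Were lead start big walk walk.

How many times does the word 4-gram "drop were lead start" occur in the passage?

Scanning the 26 overlapping 4-gram windows for "drop were lead start":
  position 2–5: drop were lead start
  position 7–10: drop were lead start
  position 14–17: drop were lead start
  position 23–26: drop were lead start

4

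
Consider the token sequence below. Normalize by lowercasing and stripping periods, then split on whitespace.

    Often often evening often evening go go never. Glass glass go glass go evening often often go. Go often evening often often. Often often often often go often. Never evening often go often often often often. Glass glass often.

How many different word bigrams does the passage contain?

17

39 tokens → 38 bigram windows in total.
Repeated bigrams (each contributes count−1 duplicates):
  often often: 10
  evening often: 4
  go often: 3
  often evening: 3
  often go: 3
  glass glass: 2
  glass go: 2
  go go: 2
21 duplicate windows → 38 − 21 = 17 distinct.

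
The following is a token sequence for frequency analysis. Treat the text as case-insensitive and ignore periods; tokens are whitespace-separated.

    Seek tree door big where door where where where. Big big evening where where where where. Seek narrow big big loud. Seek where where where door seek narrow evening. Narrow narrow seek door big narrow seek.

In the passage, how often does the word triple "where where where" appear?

4

Scanning the 34 overlapping trigram windows for "where where where":
  position 7–9: where where where
  position 13–15: where where where
  position 14–16: where where where
  position 23–25: where where where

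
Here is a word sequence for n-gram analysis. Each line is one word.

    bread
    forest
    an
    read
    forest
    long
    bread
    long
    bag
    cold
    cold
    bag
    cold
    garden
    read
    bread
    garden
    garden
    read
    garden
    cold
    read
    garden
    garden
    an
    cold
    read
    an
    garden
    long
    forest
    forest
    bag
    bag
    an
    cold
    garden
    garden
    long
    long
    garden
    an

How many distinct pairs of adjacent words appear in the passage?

31

42 tokens → 41 bigram windows in total.
Repeated bigrams (each contributes count−1 duplicates):
  garden garden: 3
  an cold: 2
  bag cold: 2
  cold garden: 2
  cold read: 2
  garden an: 2
  garden long: 2
  garden read: 2
  … (1 more repeated)
10 duplicate windows → 41 − 10 = 31 distinct.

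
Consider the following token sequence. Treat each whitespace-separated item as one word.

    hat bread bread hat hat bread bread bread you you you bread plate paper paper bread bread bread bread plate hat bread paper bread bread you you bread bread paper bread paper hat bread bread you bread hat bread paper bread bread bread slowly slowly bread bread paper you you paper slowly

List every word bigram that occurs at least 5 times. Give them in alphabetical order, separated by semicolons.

bread bread; bread paper; hat bread

Bigram counts meeting the condition (at least 5 times):
  bread bread: 12
  bread paper: 5
  hat bread: 5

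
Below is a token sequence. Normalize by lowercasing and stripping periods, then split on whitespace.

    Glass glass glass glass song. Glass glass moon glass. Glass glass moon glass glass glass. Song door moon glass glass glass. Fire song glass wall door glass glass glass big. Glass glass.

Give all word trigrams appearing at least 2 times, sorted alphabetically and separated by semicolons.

Trigram counts meeting the condition (at least 2 times):
  glass glass glass: 6
  glass glass moon: 2
  glass glass song: 2
  glass moon glass: 2
  moon glass glass: 3

glass glass glass; glass glass moon; glass glass song; glass moon glass; moon glass glass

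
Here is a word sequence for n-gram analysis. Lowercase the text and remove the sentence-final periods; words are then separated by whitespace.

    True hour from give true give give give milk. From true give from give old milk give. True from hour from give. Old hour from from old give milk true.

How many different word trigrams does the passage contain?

26

30 tokens → 28 trigram windows in total.
Repeated trigrams (each contributes count−1 duplicates):
  from give old: 2
  hour from give: 2
2 duplicate windows → 28 − 2 = 26 distinct.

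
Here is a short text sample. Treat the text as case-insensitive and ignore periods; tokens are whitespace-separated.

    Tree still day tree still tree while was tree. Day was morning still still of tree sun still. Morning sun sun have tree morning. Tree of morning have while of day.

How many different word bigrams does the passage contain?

31 tokens → 30 bigram windows in total.
Repeated bigrams (each contributes count−1 duplicates):
  tree still: 2
1 duplicate windows → 30 − 1 = 29 distinct.

29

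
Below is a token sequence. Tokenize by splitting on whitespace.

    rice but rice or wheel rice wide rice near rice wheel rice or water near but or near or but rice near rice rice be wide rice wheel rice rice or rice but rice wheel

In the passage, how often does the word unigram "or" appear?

Scanning the 35 tokens for "or":
  position 4: or
  position 13: or
  position 17: or
  position 19: or
  position 31: or

5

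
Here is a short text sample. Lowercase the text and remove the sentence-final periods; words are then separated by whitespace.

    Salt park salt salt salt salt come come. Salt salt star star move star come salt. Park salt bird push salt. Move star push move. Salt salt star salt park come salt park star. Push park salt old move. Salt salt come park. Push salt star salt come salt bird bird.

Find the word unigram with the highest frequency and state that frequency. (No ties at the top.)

"salt", 20 times

Unigram frequencies (highest first):
  salt: 20
  star: 7
  park: 6
  come: 6
  move: 4
  push: 4
  … (2 more, each ≤ 3)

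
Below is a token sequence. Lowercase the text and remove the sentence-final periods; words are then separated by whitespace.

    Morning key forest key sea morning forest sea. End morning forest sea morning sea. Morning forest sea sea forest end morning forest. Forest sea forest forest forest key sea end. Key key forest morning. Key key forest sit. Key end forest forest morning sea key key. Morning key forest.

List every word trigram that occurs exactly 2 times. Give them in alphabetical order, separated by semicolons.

Trigram counts meeting the condition (exactly 2 times):
  end morning forest: 2
  forest key sea: 2
  key key forest: 2
  morning key forest: 2
  sea morning forest: 2

end morning forest; forest key sea; key key forest; morning key forest; sea morning forest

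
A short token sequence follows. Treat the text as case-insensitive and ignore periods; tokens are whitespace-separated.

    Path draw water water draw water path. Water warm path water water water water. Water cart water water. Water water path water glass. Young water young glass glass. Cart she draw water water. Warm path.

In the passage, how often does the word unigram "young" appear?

Scanning the 35 tokens for "young":
  position 24: young
  position 26: young

2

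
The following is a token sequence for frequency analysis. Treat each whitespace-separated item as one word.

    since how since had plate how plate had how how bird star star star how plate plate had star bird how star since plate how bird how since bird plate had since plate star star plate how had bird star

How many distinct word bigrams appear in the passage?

40 tokens → 39 bigram windows in total.
Repeated bigrams (each contributes count−1 duplicates):
  plate had: 3
  plate how: 3
  star star: 3
  bird how: 2
  bird star: 2
  how bird: 2
  how plate: 2
  how since: 2
  … (1 more repeated)
12 duplicate windows → 39 − 12 = 27 distinct.

27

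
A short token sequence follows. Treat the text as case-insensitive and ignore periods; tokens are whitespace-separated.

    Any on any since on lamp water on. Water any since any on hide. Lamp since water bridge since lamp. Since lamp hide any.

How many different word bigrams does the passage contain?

24 tokens → 23 bigram windows in total.
Repeated bigrams (each contributes count−1 duplicates):
  any on: 2
  any since: 2
  lamp since: 2
  since lamp: 2
4 duplicate windows → 23 − 4 = 19 distinct.

19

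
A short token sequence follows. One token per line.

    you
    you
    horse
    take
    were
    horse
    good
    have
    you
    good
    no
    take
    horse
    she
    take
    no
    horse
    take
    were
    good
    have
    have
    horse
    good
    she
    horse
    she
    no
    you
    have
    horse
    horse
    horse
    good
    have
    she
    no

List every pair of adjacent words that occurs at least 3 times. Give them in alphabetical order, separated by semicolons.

good have; horse good

Bigram counts meeting the condition (at least 3 times):
  good have: 3
  horse good: 3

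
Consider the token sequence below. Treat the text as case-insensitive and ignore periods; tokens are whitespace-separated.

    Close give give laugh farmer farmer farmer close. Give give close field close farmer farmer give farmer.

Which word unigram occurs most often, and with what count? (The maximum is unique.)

Unigram frequencies (highest first):
  farmer: 6
  give: 5
  close: 4
  laugh: 1
  field: 1

"farmer", 6 times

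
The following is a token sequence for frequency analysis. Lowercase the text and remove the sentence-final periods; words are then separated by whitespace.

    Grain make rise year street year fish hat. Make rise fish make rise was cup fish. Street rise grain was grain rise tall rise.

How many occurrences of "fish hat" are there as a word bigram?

1

Scanning the 23 overlapping bigram windows for "fish hat":
  position 7–8: fish hat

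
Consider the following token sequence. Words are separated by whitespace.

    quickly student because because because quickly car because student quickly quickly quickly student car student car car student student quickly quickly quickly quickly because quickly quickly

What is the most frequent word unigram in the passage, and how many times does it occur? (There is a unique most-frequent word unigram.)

"quickly", 11 times

Unigram frequencies (highest first):
  quickly: 11
  student: 6
  because: 5
  car: 4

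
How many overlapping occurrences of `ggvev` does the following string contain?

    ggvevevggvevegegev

2

Sliding a length-5 window over the 18 characters (14 positions):
  position 1–5: ggvev
  position 8–12: ggvev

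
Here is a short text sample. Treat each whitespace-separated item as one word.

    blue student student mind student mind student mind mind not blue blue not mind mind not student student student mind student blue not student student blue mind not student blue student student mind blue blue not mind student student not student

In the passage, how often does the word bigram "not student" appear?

4

Scanning the 40 overlapping bigram windows for "not student":
  position 16–17: not student
  position 23–24: not student
  position 28–29: not student
  position 40–41: not student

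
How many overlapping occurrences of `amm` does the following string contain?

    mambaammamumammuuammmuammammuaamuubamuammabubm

6

Sliding a length-3 window over the 46 characters (44 positions):
  position 6–8: amm
  position 13–15: amm
  position 18–20: amm
  position 23–25: amm
  position 26–28: amm
  position 39–41: amm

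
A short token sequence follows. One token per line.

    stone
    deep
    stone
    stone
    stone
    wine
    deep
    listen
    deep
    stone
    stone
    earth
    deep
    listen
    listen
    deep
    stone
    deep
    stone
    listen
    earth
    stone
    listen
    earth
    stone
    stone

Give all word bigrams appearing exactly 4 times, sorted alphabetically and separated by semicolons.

deep stone; stone stone

Bigram counts meeting the condition (exactly 4 times):
  deep stone: 4
  stone stone: 4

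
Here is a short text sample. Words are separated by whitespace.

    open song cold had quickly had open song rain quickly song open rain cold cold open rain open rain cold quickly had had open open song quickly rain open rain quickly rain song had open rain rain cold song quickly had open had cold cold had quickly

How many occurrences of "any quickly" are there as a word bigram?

0

Scanning the 46 overlapping bigram windows for "any quickly":
  (none found)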